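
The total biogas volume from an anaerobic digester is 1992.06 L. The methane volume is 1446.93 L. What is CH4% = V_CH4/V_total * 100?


CH4% = V_CH4 / V_total * 100
= 1446.93 / 1992.06 * 100
= 72.6349%

72.6349%


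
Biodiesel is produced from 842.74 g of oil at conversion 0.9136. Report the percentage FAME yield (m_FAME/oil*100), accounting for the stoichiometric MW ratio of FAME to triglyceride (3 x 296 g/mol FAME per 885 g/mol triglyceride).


m_FAME = oil * conv * (3 * 296 / 885) = oil * conv * (888/885)
= 842.74 * 0.9136 * 888 / 885
= 772.5372 g
Y = m_FAME / oil * 100 = conv * (888/885) * 100
= 0.9136 * 888 / 885 * 100
= 91.67%

91.67%


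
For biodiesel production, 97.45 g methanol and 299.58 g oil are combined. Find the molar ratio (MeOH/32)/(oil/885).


Molar ratio = n_MeOH / n_oil = (MeOH/32) / (oil/885) = (MeOH * 885) / (32 * oil)
= (97.45 * 885) / (32 * 299.58)
= 8.9963

8.9963


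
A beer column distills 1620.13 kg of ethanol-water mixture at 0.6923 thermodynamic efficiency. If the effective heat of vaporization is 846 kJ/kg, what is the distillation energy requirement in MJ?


E = m * 846 / (eta * 1000)
= 1620.13 * 846 / (0.6923 * 1000)
= 1979.8209 MJ

1979.8209 MJ


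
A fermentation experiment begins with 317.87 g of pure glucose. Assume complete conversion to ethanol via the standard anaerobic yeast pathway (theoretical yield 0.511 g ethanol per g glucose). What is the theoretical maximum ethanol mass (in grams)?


Theoretical ethanol yield: m_EtOH = 0.511 * m_glucose
m_EtOH = 0.511 * 317.87 = 162.4316 g

162.4316 g


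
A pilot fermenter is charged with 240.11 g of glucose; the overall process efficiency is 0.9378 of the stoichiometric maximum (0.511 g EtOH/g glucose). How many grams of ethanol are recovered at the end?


Actual ethanol: m = 0.511 * 240.11 * 0.9378
m = 115.0645 g

115.0645 g


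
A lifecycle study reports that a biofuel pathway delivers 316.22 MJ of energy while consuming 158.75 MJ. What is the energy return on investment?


EROI = E_out / E_in
= 316.22 / 158.75
= 1.9919

1.9919


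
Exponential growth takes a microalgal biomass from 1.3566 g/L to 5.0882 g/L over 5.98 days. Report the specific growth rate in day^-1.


mu = ln(X2/X1) / dt
= ln(5.0882/1.3566) / 5.98
= 0.2211 per day

0.2211 per day


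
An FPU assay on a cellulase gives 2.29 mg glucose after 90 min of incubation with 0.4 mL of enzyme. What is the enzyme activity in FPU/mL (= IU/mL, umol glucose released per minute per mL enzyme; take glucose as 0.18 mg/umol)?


Activity = glucose_mg / (0.18 mg/umol * V_mL * t_min)
= 2.29 / (0.18 * 0.4 * 90)
= 0.3534 FPU/mL

0.3534 FPU/mL


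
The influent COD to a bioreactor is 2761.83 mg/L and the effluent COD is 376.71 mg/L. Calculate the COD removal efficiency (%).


eta = (COD_in - COD_out) / COD_in * 100
= (2761.83 - 376.71) / 2761.83 * 100
= 86.3601%

86.3601%


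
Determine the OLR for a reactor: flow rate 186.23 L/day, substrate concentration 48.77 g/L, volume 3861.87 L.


OLR = Q * S / V
= 186.23 * 48.77 / 3861.87
= 2.3518 g/L/day

2.3518 g/L/day


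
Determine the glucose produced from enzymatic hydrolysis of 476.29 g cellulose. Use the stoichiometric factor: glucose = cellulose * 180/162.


glucose = cellulose * 180/162
= 476.29 * 180/162
= 529.2111 g

529.2111 g


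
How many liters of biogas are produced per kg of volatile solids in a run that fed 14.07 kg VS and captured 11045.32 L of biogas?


Y = V / VS
= 11045.32 / 14.07
= 785.0263 L/kg VS

785.0263 L/kg VS


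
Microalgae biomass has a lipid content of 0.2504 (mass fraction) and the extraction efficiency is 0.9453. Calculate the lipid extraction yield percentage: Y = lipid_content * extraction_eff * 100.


Y = lipid_content * extraction_eff * 100
= 0.2504 * 0.9453 * 100
= 23.6703%

23.6703%


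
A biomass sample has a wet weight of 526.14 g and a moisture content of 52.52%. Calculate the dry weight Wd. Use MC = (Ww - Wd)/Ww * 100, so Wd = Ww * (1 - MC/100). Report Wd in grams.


Wd = Ww * (1 - MC/100)
= 526.14 * (1 - 52.52/100)
= 249.8113 g

249.8113 g


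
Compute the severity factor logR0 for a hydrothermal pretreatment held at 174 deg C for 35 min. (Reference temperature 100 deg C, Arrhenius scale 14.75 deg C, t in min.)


logR0 = log10(t * exp((T - 100) / 14.75))
= log10(35 * exp((174 - 100) / 14.75))
= 3.7229

3.7229


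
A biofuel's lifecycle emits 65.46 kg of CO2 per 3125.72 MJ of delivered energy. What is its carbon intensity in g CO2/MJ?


CI = CO2 * 1000 / E
= 65.46 * 1000 / 3125.72
= 20.9424 g CO2/MJ

20.9424 g CO2/MJ


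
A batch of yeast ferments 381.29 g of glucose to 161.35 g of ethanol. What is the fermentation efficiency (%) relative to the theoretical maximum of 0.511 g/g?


Fermentation efficiency = (actual / (0.511 * glucose)) * 100
= (161.35 / (0.511 * 381.29)) * 100
= 82.8119%

82.8119%


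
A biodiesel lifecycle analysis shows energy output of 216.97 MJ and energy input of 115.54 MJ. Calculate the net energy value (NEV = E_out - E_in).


NEV = E_out - E_in
= 216.97 - 115.54
= 101.4300 MJ

101.4300 MJ


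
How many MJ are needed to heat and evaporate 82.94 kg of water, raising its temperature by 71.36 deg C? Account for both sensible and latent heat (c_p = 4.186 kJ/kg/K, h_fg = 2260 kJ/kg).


E = m_water * (4.186 * dT + 2260) / 1000
= 82.94 * (4.186 * 71.36 + 2260) / 1000
= 212.2197 MJ

212.2197 MJ


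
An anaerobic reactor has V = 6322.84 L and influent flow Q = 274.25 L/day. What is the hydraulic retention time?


HRT = V / Q
= 6322.84 / 274.25
= 23.0550 days

23.0550 days


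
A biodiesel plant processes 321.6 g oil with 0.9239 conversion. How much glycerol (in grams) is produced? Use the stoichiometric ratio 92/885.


glycerol = oil * conv * (92/885)
= 321.6 * 0.9239 * 92 / 885
= 30.8877 g

30.8877 g


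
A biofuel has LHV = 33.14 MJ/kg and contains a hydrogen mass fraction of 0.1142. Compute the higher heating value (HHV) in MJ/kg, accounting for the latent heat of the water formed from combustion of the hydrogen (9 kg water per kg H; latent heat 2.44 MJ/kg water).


HHV = LHV + H_frac * 9 * 2.44
= 33.14 + 0.1142 * 9 * 2.44
= 35.6478 MJ/kg

35.6478 MJ/kg


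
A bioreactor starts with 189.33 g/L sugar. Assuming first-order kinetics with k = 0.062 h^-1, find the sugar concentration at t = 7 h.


S = S0 * exp(-k * t)
S = 189.33 * exp(-0.062 * 7)
S = 122.6692 g/L

122.6692 g/L


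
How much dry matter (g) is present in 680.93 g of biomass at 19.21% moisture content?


Wd = Ww * (1 - MC/100)
= 680.93 * (1 - 19.21/100)
= 550.1233 g

550.1233 g


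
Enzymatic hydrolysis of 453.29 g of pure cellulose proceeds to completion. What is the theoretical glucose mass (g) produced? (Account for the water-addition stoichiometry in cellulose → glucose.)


glucose = cellulose * 180/162
= 453.29 * 180/162
= 503.6556 g

503.6556 g


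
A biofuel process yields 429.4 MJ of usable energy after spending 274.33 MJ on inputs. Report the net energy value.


NEV = E_out - E_in
= 429.4 - 274.33
= 155.0700 MJ

155.0700 MJ


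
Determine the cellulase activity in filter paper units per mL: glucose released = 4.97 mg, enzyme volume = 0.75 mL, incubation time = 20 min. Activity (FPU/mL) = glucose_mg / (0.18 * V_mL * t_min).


Activity = glucose_mg / (0.18 mg/umol * V_mL * t_min)
= 4.97 / (0.18 * 0.75 * 20)
= 1.8407 FPU/mL

1.8407 FPU/mL


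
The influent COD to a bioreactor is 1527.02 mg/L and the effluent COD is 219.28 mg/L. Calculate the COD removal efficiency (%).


eta = (COD_in - COD_out) / COD_in * 100
= (1527.02 - 219.28) / 1527.02 * 100
= 85.6400%

85.6400%


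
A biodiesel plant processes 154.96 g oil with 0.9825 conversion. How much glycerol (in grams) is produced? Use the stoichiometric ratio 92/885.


glycerol = oil * conv * (92/885)
= 154.96 * 0.9825 * 92 / 885
= 15.8269 g

15.8269 g


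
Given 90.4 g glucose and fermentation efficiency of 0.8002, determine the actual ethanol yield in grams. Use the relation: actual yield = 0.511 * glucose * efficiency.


Actual ethanol: m = 0.511 * 90.4 * 0.8002
m = 36.9648 g

36.9648 g


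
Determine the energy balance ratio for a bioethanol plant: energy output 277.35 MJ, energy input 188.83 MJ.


EROI = E_out / E_in
= 277.35 / 188.83
= 1.4688

1.4688


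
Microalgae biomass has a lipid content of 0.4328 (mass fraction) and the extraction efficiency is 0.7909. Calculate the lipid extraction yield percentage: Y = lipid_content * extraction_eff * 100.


Y = lipid_content * extraction_eff * 100
= 0.4328 * 0.7909 * 100
= 34.2302%

34.2302%


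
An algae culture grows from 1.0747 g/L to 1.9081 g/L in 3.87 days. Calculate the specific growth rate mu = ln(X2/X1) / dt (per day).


mu = ln(X2/X1) / dt
= ln(1.9081/1.0747) / 3.87
= 0.1483 per day

0.1483 per day


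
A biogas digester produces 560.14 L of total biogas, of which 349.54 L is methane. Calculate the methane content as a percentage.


CH4% = V_CH4 / V_total * 100
= 349.54 / 560.14 * 100
= 62.4023%

62.4023%


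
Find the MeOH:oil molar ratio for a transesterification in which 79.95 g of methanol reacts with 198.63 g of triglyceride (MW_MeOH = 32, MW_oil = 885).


Molar ratio = n_MeOH / n_oil = (MeOH/32) / (oil/885) = (MeOH * 885) / (32 * oil)
= (79.95 * 885) / (32 * 198.63)
= 11.1318

11.1318


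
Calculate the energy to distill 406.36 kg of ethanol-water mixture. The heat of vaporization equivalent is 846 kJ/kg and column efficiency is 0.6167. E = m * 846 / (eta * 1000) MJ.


E = m * 846 / (eta * 1000)
= 406.36 * 846 / (0.6167 * 1000)
= 557.4519 MJ

557.4519 MJ


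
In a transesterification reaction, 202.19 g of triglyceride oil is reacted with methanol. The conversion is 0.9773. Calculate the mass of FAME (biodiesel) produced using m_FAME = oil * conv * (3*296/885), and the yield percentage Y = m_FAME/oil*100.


m_FAME = oil * conv * (3 * 296 / 885) = oil * conv * (888/885)
= 202.19 * 0.9773 * 888 / 885
= 198.2701 g
Y = m_FAME / oil * 100 = conv * (888/885) * 100
= 0.9773 * 888 / 885 * 100
= 98.06%

198.2701 g FAME; Y = 98.06%


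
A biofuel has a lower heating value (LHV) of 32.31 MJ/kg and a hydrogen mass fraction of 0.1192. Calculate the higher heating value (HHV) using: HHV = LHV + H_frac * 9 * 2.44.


HHV = LHV + H_frac * 9 * 2.44
= 32.31 + 0.1192 * 9 * 2.44
= 34.9276 MJ/kg

34.9276 MJ/kg


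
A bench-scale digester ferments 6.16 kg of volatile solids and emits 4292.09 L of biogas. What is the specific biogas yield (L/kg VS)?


Y = V / VS
= 4292.09 / 6.16
= 696.7679 L/kg VS

696.7679 L/kg VS


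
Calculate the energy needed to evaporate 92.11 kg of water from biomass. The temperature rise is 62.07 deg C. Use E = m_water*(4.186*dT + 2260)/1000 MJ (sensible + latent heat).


E = m_water * (4.186 * dT + 2260) / 1000
= 92.11 * (4.186 * 62.07 + 2260) / 1000
= 232.1011 MJ

232.1011 MJ


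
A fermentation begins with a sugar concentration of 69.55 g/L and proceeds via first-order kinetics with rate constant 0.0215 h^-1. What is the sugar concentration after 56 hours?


S = S0 * exp(-k * t)
S = 69.55 * exp(-0.0215 * 56)
S = 20.8644 g/L

20.8644 g/L


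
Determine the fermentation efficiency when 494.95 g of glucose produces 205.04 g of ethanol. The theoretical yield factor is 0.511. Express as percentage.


Fermentation efficiency = (actual / (0.511 * glucose)) * 100
= (205.04 / (0.511 * 494.95)) * 100
= 81.0693%

81.0693%


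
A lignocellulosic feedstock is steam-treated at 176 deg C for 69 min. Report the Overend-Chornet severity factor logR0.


logR0 = log10(t * exp((T - 100) / 14.75))
= log10(69 * exp((176 - 100) / 14.75))
= 4.0766

4.0766


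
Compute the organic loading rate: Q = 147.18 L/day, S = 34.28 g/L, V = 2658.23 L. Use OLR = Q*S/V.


OLR = Q * S / V
= 147.18 * 34.28 / 2658.23
= 1.8980 g/L/day

1.8980 g/L/day


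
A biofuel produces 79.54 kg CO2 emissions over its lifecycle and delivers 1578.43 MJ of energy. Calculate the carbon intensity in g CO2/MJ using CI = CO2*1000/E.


CI = CO2 * 1000 / E
= 79.54 * 1000 / 1578.43
= 50.3918 g CO2/MJ

50.3918 g CO2/MJ


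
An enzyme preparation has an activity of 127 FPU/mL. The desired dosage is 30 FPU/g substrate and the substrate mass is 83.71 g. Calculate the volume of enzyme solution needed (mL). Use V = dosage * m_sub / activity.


V = dosage * m_sub / activity
V = 30 * 83.71 / 127
V = 19.7740 mL

19.7740 mL


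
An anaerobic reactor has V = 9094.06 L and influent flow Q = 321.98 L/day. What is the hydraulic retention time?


HRT = V / Q
= 9094.06 / 321.98
= 28.2442 days

28.2442 days


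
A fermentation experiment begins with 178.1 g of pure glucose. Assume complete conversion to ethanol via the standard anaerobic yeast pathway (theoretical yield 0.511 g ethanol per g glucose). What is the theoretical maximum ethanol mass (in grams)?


Theoretical ethanol yield: m_EtOH = 0.511 * m_glucose
m_EtOH = 0.511 * 178.1 = 91.0091 g

91.0091 g


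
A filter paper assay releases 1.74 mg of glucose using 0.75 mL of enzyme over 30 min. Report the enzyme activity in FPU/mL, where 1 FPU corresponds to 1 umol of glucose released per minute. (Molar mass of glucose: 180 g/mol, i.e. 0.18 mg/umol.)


Activity = glucose_mg / (0.18 mg/umol * V_mL * t_min)
= 1.74 / (0.18 * 0.75 * 30)
= 0.4296 FPU/mL

0.4296 FPU/mL


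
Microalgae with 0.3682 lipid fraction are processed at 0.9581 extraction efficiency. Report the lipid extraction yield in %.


Y = lipid_content * extraction_eff * 100
= 0.3682 * 0.9581 * 100
= 35.2772%

35.2772%


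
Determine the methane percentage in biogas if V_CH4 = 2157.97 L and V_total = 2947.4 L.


CH4% = V_CH4 / V_total * 100
= 2157.97 / 2947.4 * 100
= 73.2161%

73.2161%


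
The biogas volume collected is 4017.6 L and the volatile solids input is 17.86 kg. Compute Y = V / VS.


Y = V / VS
= 4017.6 / 17.86
= 224.9496 L/kg VS

224.9496 L/kg VS


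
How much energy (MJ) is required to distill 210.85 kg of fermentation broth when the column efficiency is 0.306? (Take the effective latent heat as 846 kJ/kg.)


E = m * 846 / (eta * 1000)
= 210.85 * 846 / (0.306 * 1000)
= 582.9382 MJ

582.9382 MJ


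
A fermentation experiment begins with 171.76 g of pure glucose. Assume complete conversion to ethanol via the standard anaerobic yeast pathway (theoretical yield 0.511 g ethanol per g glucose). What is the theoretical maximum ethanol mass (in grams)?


Theoretical ethanol yield: m_EtOH = 0.511 * m_glucose
m_EtOH = 0.511 * 171.76 = 87.7694 g

87.7694 g


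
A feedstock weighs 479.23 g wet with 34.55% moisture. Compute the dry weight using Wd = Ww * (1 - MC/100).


Wd = Ww * (1 - MC/100)
= 479.23 * (1 - 34.55/100)
= 313.6560 g

313.6560 g


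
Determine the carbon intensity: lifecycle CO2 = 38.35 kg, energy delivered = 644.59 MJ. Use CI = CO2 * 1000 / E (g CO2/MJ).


CI = CO2 * 1000 / E
= 38.35 * 1000 / 644.59
= 59.4952 g CO2/MJ

59.4952 g CO2/MJ


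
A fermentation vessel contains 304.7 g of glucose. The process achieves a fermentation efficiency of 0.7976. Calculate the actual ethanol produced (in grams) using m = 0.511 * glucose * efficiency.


Actual ethanol: m = 0.511 * 304.7 * 0.7976
m = 124.1877 g

124.1877 g


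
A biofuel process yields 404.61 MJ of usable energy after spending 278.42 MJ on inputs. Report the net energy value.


NEV = E_out - E_in
= 404.61 - 278.42
= 126.1900 MJ

126.1900 MJ


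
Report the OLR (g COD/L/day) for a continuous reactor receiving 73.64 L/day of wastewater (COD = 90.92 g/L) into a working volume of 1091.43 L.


OLR = Q * S / V
= 73.64 * 90.92 / 1091.43
= 6.1345 g/L/day

6.1345 g/L/day


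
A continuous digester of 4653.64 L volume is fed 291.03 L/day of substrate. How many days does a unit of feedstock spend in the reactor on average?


HRT = V / Q
= 4653.64 / 291.03
= 15.9902 days

15.9902 days


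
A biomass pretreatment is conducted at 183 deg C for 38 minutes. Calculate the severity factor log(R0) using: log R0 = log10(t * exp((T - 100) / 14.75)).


logR0 = log10(t * exp((T - 100) / 14.75))
= log10(38 * exp((183 - 100) / 14.75))
= 4.0236

4.0236


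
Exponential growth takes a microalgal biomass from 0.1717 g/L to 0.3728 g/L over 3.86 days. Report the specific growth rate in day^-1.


mu = ln(X2/X1) / dt
= ln(0.3728/0.1717) / 3.86
= 0.2009 per day

0.2009 per day


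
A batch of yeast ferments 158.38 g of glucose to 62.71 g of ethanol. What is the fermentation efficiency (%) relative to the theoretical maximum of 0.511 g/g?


Fermentation efficiency = (actual / (0.511 * glucose)) * 100
= (62.71 / (0.511 * 158.38)) * 100
= 77.4846%

77.4846%


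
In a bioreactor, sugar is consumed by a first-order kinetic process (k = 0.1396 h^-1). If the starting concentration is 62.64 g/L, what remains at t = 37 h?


S = S0 * exp(-k * t)
S = 62.64 * exp(-0.1396 * 37)
S = 0.3578 g/L

0.3578 g/L


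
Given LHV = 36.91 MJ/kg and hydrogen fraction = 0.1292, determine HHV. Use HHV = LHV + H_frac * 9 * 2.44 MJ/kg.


HHV = LHV + H_frac * 9 * 2.44
= 36.91 + 0.1292 * 9 * 2.44
= 39.7472 MJ/kg

39.7472 MJ/kg


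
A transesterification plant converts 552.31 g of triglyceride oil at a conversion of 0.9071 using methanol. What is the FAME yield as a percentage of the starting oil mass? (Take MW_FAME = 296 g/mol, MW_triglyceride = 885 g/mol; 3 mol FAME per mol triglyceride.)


m_FAME = oil * conv * (3 * 296 / 885) = oil * conv * (888/885)
= 552.31 * 0.9071 * 888 / 885
= 502.6987 g
Y = m_FAME / oil * 100 = conv * (888/885) * 100
= 0.9071 * 888 / 885 * 100
= 91.02%

91.02%


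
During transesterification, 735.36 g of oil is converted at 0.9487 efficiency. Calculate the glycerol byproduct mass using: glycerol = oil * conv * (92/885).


glycerol = oil * conv * (92/885)
= 735.36 * 0.9487 * 92 / 885
= 72.5226 g

72.5226 g


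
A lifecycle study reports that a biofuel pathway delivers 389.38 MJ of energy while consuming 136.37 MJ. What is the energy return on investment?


EROI = E_out / E_in
= 389.38 / 136.37
= 2.8553

2.8553


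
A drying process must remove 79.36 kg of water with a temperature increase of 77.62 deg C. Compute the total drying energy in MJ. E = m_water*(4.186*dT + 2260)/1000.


E = m_water * (4.186 * dT + 2260) / 1000
= 79.36 * (4.186 * 77.62 + 2260) / 1000
= 205.1390 MJ

205.1390 MJ


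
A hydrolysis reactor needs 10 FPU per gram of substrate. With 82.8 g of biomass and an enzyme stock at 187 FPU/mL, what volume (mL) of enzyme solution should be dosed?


V = dosage * m_sub / activity
V = 10 * 82.8 / 187
V = 4.4278 mL

4.4278 mL


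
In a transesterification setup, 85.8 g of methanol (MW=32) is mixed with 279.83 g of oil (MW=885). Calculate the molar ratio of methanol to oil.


Molar ratio = n_MeOH / n_oil = (MeOH/32) / (oil/885) = (MeOH * 885) / (32 * oil)
= (85.8 * 885) / (32 * 279.83)
= 8.4798

8.4798


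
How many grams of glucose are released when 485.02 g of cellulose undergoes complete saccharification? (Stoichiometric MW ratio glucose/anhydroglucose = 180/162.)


glucose = cellulose * 180/162
= 485.02 * 180/162
= 538.9111 g

538.9111 g


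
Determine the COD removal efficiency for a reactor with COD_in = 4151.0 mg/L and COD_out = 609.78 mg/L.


eta = (COD_in - COD_out) / COD_in * 100
= (4151.0 - 609.78) / 4151.0 * 100
= 85.3100%

85.3100%


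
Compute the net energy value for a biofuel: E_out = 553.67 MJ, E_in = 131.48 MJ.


NEV = E_out - E_in
= 553.67 - 131.48
= 422.1900 MJ

422.1900 MJ


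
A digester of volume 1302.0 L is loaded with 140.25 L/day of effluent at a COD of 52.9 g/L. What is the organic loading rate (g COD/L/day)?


OLR = Q * S / V
= 140.25 * 52.9 / 1302.0
= 5.6983 g/L/day

5.6983 g/L/day


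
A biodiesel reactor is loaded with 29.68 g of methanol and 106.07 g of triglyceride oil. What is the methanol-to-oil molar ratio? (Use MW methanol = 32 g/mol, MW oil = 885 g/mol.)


Molar ratio = n_MeOH / n_oil = (MeOH/32) / (oil/885) = (MeOH * 885) / (32 * oil)
= (29.68 * 885) / (32 * 106.07)
= 7.7386

7.7386


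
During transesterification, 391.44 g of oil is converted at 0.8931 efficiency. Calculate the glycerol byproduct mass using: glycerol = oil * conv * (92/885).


glycerol = oil * conv * (92/885)
= 391.44 * 0.8931 * 92 / 885
= 36.3421 g

36.3421 g


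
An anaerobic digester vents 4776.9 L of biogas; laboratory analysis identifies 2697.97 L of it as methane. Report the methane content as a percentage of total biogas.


CH4% = V_CH4 / V_total * 100
= 2697.97 / 4776.9 * 100
= 56.4795%

56.4795%


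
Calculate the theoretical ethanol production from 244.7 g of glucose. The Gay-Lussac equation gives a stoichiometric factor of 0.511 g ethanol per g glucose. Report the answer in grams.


Theoretical ethanol yield: m_EtOH = 0.511 * m_glucose
m_EtOH = 0.511 * 244.7 = 125.0417 g

125.0417 g


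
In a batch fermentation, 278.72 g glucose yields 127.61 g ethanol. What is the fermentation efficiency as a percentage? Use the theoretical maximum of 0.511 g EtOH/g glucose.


Fermentation efficiency = (actual / (0.511 * glucose)) * 100
= (127.61 / (0.511 * 278.72)) * 100
= 89.5975%

89.5975%


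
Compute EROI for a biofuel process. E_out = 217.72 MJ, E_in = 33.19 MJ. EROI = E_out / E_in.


EROI = E_out / E_in
= 217.72 / 33.19
= 6.5598

6.5598


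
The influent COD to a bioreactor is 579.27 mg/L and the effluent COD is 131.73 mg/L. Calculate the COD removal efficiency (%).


eta = (COD_in - COD_out) / COD_in * 100
= (579.27 - 131.73) / 579.27 * 100
= 77.2593%

77.2593%


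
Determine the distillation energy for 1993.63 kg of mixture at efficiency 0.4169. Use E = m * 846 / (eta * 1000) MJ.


E = m * 846 / (eta * 1000)
= 1993.63 * 846 / (0.4169 * 1000)
= 4045.6008 MJ

4045.6008 MJ


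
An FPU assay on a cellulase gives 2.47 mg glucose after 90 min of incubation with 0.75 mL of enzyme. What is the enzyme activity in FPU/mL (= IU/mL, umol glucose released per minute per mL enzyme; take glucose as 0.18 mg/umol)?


Activity = glucose_mg / (0.18 mg/umol * V_mL * t_min)
= 2.47 / (0.18 * 0.75 * 90)
= 0.2033 FPU/mL

0.2033 FPU/mL


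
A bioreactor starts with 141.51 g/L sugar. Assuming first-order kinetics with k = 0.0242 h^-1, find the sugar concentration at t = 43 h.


S = S0 * exp(-k * t)
S = 141.51 * exp(-0.0242 * 43)
S = 49.9874 g/L

49.9874 g/L


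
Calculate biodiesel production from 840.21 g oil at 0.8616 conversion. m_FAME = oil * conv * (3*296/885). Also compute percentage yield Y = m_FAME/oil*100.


m_FAME = oil * conv * (3 * 296 / 885) = oil * conv * (888/885)
= 840.21 * 0.8616 * 888 / 885
= 726.3789 g
Y = m_FAME / oil * 100 = conv * (888/885) * 100
= 0.8616 * 888 / 885 * 100
= 86.45%

726.3789 g FAME; Y = 86.45%


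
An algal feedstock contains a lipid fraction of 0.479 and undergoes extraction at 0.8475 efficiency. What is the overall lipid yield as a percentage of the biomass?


Y = lipid_content * extraction_eff * 100
= 0.479 * 0.8475 * 100
= 40.5953%

40.5953%


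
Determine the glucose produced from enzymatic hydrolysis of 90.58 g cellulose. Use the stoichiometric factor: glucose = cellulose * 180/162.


glucose = cellulose * 180/162
= 90.58 * 180/162
= 100.6444 g

100.6444 g


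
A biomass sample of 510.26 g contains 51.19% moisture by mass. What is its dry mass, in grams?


Wd = Ww * (1 - MC/100)
= 510.26 * (1 - 51.19/100)
= 249.0579 g

249.0579 g


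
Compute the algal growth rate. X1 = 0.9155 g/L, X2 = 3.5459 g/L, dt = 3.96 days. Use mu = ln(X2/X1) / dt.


mu = ln(X2/X1) / dt
= ln(3.5459/0.9155) / 3.96
= 0.3419 per day

0.3419 per day


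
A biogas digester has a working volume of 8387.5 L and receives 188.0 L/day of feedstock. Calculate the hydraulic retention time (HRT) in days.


HRT = V / Q
= 8387.5 / 188.0
= 44.6144 days

44.6144 days


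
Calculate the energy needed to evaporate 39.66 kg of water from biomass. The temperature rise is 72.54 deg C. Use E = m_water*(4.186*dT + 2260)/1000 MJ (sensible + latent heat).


E = m_water * (4.186 * dT + 2260) / 1000
= 39.66 * (4.186 * 72.54 + 2260) / 1000
= 101.6745 MJ

101.6745 MJ


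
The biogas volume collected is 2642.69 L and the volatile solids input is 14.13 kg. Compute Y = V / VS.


Y = V / VS
= 2642.69 / 14.13
= 187.0269 L/kg VS

187.0269 L/kg VS


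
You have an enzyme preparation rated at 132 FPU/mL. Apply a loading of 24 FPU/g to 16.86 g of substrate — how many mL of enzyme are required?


V = dosage * m_sub / activity
V = 24 * 16.86 / 132
V = 3.0655 mL

3.0655 mL


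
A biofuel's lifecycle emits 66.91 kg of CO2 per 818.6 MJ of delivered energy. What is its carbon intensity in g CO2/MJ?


CI = CO2 * 1000 / E
= 66.91 * 1000 / 818.6
= 81.7371 g CO2/MJ

81.7371 g CO2/MJ


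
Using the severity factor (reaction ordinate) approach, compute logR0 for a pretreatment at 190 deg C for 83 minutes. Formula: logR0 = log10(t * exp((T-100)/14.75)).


logR0 = log10(t * exp((T - 100) / 14.75))
= log10(83 * exp((190 - 100) / 14.75))
= 4.5690

4.5690


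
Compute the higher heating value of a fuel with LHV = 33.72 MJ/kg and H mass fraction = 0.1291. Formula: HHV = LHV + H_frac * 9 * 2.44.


HHV = LHV + H_frac * 9 * 2.44
= 33.72 + 0.1291 * 9 * 2.44
= 36.5550 MJ/kg

36.5550 MJ/kg


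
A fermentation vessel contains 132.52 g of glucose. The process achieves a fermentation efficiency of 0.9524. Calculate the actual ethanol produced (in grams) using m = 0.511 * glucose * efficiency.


Actual ethanol: m = 0.511 * 132.52 * 0.9524
m = 64.4944 g

64.4944 g


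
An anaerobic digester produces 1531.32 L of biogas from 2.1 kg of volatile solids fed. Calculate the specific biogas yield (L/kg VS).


Y = V / VS
= 1531.32 / 2.1
= 729.2000 L/kg VS

729.2000 L/kg VS


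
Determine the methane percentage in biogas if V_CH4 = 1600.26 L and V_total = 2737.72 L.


CH4% = V_CH4 / V_total * 100
= 1600.26 / 2737.72 * 100
= 58.4523%

58.4523%


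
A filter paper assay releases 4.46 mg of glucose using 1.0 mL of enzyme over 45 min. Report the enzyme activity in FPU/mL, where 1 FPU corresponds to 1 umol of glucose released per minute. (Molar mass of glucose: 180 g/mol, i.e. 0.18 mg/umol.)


Activity = glucose_mg / (0.18 mg/umol * V_mL * t_min)
= 4.46 / (0.18 * 1.0 * 45)
= 0.5506 FPU/mL

0.5506 FPU/mL


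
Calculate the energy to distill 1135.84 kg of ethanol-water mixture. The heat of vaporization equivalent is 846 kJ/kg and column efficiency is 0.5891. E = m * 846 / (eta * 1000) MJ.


E = m * 846 / (eta * 1000)
= 1135.84 * 846 / (0.5891 * 1000)
= 1631.1673 MJ

1631.1673 MJ


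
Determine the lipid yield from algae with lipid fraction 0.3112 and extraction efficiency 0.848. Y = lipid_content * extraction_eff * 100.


Y = lipid_content * extraction_eff * 100
= 0.3112 * 0.848 * 100
= 26.3898%

26.3898%


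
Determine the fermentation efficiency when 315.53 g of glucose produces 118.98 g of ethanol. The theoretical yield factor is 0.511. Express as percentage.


Fermentation efficiency = (actual / (0.511 * glucose)) * 100
= (118.98 / (0.511 * 315.53)) * 100
= 73.7925%

73.7925%


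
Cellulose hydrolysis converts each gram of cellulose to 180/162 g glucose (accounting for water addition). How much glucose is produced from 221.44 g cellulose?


glucose = cellulose * 180/162
= 221.44 * 180/162
= 246.0444 g

246.0444 g


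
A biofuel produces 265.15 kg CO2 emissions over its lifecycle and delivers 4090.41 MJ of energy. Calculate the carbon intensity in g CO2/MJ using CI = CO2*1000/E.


CI = CO2 * 1000 / E
= 265.15 * 1000 / 4090.41
= 64.8224 g CO2/MJ

64.8224 g CO2/MJ


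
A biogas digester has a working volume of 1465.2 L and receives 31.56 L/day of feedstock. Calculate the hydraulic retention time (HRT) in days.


HRT = V / Q
= 1465.2 / 31.56
= 46.4259 days

46.4259 days


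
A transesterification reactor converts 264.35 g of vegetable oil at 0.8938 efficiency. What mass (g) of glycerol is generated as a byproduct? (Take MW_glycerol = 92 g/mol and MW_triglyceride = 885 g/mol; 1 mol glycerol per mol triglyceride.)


glycerol = oil * conv * (92/885)
= 264.35 * 0.8938 * 92 / 885
= 24.5620 g

24.5620 g


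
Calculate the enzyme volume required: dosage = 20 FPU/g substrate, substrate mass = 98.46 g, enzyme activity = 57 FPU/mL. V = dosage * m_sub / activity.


V = dosage * m_sub / activity
V = 20 * 98.46 / 57
V = 34.5474 mL

34.5474 mL


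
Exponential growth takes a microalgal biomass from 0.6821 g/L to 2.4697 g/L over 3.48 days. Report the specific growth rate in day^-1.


mu = ln(X2/X1) / dt
= ln(2.4697/0.6821) / 3.48
= 0.3697 per day

0.3697 per day


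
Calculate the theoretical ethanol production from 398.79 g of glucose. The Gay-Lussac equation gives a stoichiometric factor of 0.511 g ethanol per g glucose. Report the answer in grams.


Theoretical ethanol yield: m_EtOH = 0.511 * m_glucose
m_EtOH = 0.511 * 398.79 = 203.7817 g

203.7817 g


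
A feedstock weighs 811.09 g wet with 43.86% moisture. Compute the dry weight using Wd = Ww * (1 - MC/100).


Wd = Ww * (1 - MC/100)
= 811.09 * (1 - 43.86/100)
= 455.3459 g

455.3459 g


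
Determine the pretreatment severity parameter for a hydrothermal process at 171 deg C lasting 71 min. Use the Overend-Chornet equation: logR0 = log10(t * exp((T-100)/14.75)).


logR0 = log10(t * exp((T - 100) / 14.75))
= log10(71 * exp((171 - 100) / 14.75))
= 3.9418

3.9418


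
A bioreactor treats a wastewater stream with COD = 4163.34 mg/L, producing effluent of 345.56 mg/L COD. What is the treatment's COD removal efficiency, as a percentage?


eta = (COD_in - COD_out) / COD_in * 100
= (4163.34 - 345.56) / 4163.34 * 100
= 91.6999%

91.6999%


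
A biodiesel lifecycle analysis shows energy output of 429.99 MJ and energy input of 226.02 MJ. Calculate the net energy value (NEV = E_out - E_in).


NEV = E_out - E_in
= 429.99 - 226.02
= 203.9700 MJ

203.9700 MJ


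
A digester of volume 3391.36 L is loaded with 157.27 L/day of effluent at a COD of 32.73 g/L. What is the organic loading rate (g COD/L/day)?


OLR = Q * S / V
= 157.27 * 32.73 / 3391.36
= 1.5178 g/L/day

1.5178 g/L/day


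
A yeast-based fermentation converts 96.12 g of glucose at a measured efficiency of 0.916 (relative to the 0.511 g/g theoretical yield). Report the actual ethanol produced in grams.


Actual ethanol: m = 0.511 * 96.12 * 0.916
m = 44.9915 g

44.9915 g


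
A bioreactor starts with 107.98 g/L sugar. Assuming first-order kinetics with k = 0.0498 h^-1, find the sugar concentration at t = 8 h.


S = S0 * exp(-k * t)
S = 107.98 * exp(-0.0498 * 8)
S = 72.4971 g/L

72.4971 g/L


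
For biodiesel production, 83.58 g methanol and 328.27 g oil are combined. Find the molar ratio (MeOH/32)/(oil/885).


Molar ratio = n_MeOH / n_oil = (MeOH/32) / (oil/885) = (MeOH * 885) / (32 * oil)
= (83.58 * 885) / (32 * 328.27)
= 7.0415

7.0415


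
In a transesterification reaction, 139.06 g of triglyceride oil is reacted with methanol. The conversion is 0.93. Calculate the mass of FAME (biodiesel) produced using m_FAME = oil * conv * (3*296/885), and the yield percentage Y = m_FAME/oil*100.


m_FAME = oil * conv * (3 * 296 / 885) = oil * conv * (888/885)
= 139.06 * 0.93 * 888 / 885
= 129.7642 g
Y = m_FAME / oil * 100 = conv * (888/885) * 100
= 0.93 * 888 / 885 * 100
= 93.32%

129.7642 g FAME; Y = 93.32%


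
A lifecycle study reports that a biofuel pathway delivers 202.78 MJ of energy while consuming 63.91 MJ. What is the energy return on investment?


EROI = E_out / E_in
= 202.78 / 63.91
= 3.1729

3.1729


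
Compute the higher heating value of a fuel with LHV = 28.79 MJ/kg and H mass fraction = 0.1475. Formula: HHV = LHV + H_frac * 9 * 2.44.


HHV = LHV + H_frac * 9 * 2.44
= 28.79 + 0.1475 * 9 * 2.44
= 32.0291 MJ/kg

32.0291 MJ/kg


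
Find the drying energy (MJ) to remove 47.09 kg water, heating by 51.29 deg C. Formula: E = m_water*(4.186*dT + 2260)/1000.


E = m_water * (4.186 * dT + 2260) / 1000
= 47.09 * (4.186 * 51.29 + 2260) / 1000
= 116.5336 MJ

116.5336 MJ


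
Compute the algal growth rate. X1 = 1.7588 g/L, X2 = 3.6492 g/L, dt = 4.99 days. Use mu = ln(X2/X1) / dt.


mu = ln(X2/X1) / dt
= ln(3.6492/1.7588) / 4.99
= 0.1463 per day

0.1463 per day


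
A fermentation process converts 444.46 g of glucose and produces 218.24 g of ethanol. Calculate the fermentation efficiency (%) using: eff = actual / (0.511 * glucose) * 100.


Fermentation efficiency = (actual / (0.511 * glucose)) * 100
= (218.24 / (0.511 * 444.46)) * 100
= 96.0906%

96.0906%


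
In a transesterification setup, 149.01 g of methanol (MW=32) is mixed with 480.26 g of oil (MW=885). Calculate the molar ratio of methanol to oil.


Molar ratio = n_MeOH / n_oil = (MeOH/32) / (oil/885) = (MeOH * 885) / (32 * oil)
= (149.01 * 885) / (32 * 480.26)
= 8.5809

8.5809


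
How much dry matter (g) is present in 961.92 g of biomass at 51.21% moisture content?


Wd = Ww * (1 - MC/100)
= 961.92 * (1 - 51.21/100)
= 469.3208 g

469.3208 g


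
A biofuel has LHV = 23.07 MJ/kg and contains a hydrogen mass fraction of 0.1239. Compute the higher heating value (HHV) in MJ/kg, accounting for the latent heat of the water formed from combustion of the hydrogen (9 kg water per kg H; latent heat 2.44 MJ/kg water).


HHV = LHV + H_frac * 9 * 2.44
= 23.07 + 0.1239 * 9 * 2.44
= 25.7908 MJ/kg

25.7908 MJ/kg


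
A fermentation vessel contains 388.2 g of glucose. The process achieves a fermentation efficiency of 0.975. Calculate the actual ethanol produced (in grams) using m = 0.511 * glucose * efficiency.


Actual ethanol: m = 0.511 * 388.2 * 0.975
m = 193.4109 g

193.4109 g


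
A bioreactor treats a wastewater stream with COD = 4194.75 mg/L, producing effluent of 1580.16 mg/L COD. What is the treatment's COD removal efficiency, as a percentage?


eta = (COD_in - COD_out) / COD_in * 100
= (4194.75 - 1580.16) / 4194.75 * 100
= 62.3301%

62.3301%


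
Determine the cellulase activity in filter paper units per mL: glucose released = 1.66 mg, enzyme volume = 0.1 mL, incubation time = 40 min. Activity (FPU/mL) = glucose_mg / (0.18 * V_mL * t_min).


Activity = glucose_mg / (0.18 mg/umol * V_mL * t_min)
= 1.66 / (0.18 * 0.1 * 40)
= 2.3056 FPU/mL

2.3056 FPU/mL


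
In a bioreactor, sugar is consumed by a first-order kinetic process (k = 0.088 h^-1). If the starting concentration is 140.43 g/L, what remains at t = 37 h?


S = S0 * exp(-k * t)
S = 140.43 * exp(-0.088 * 37)
S = 5.4125 g/L

5.4125 g/L


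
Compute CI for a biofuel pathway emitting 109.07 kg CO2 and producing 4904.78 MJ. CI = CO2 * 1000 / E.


CI = CO2 * 1000 / E
= 109.07 * 1000 / 4904.78
= 22.2375 g CO2/MJ

22.2375 g CO2/MJ


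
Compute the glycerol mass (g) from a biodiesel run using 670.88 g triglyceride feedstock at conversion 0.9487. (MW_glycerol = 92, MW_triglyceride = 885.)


glycerol = oil * conv * (92/885)
= 670.88 * 0.9487 * 92 / 885
= 66.1635 g

66.1635 g


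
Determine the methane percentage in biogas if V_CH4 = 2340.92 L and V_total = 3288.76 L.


CH4% = V_CH4 / V_total * 100
= 2340.92 / 3288.76 * 100
= 71.1794%

71.1794%


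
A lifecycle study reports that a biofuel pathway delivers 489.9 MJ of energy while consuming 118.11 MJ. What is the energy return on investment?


EROI = E_out / E_in
= 489.9 / 118.11
= 4.1478

4.1478


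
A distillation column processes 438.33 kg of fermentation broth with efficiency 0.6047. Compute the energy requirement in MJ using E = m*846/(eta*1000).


E = m * 846 / (eta * 1000)
= 438.33 * 846 / (0.6047 * 1000)
= 613.2416 MJ

613.2416 MJ


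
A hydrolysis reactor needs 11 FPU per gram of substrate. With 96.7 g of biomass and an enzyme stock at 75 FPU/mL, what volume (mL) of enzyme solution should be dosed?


V = dosage * m_sub / activity
V = 11 * 96.7 / 75
V = 14.1827 mL

14.1827 mL


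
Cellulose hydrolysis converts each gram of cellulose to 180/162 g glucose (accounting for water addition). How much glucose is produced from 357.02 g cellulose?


glucose = cellulose * 180/162
= 357.02 * 180/162
= 396.6889 g

396.6889 g


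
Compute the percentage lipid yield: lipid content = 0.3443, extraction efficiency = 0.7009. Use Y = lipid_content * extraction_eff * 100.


Y = lipid_content * extraction_eff * 100
= 0.3443 * 0.7009 * 100
= 24.1320%

24.1320%


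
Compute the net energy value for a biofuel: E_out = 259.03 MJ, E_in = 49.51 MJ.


NEV = E_out - E_in
= 259.03 - 49.51
= 209.5200 MJ

209.5200 MJ


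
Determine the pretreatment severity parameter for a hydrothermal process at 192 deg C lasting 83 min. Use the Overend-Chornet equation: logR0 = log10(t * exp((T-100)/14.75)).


logR0 = log10(t * exp((T - 100) / 14.75))
= log10(83 * exp((192 - 100) / 14.75))
= 4.6279

4.6279


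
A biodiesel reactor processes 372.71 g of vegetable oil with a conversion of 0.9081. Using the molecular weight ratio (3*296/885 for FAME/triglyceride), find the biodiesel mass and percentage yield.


m_FAME = oil * conv * (3 * 296 / 885) = oil * conv * (888/885)
= 372.71 * 0.9081 * 888 / 885
= 339.6053 g
Y = m_FAME / oil * 100 = conv * (888/885) * 100
= 0.9081 * 888 / 885 * 100
= 91.12%

339.6053 g FAME; Y = 91.12%


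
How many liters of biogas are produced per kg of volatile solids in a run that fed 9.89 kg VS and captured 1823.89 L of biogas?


Y = V / VS
= 1823.89 / 9.89
= 184.4176 L/kg VS

184.4176 L/kg VS


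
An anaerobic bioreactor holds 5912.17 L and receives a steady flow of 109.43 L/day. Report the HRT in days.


HRT = V / Q
= 5912.17 / 109.43
= 54.0270 days

54.0270 days


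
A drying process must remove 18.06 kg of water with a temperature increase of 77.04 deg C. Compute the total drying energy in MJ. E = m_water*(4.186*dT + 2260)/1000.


E = m_water * (4.186 * dT + 2260) / 1000
= 18.06 * (4.186 * 77.04 + 2260) / 1000
= 46.6398 MJ

46.6398 MJ


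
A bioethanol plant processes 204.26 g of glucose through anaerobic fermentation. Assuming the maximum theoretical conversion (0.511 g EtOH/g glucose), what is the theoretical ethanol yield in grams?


Theoretical ethanol yield: m_EtOH = 0.511 * m_glucose
m_EtOH = 0.511 * 204.26 = 104.3769 g

104.3769 g


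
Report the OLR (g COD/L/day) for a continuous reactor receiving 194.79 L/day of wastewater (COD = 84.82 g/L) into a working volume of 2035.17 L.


OLR = Q * S / V
= 194.79 * 84.82 / 2035.17
= 8.1183 g/L/day

8.1183 g/L/day


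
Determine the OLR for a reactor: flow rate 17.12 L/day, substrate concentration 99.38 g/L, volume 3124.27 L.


OLR = Q * S / V
= 17.12 * 99.38 / 3124.27
= 0.5446 g/L/day

0.5446 g/L/day


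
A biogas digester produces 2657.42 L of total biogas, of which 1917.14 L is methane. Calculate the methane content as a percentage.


CH4% = V_CH4 / V_total * 100
= 1917.14 / 2657.42 * 100
= 72.1429%

72.1429%


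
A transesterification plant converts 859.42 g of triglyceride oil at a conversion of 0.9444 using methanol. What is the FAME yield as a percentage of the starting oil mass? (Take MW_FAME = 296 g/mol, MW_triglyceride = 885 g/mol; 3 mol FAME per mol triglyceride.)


m_FAME = oil * conv * (3 * 296 / 885) = oil * conv * (888/885)
= 859.42 * 0.9444 * 888 / 885
= 814.3876 g
Y = m_FAME / oil * 100 = conv * (888/885) * 100
= 0.9444 * 888 / 885 * 100
= 94.76%

94.76%


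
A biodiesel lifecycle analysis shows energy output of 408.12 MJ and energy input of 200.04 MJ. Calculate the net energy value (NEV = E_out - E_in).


NEV = E_out - E_in
= 408.12 - 200.04
= 208.0800 MJ

208.0800 MJ


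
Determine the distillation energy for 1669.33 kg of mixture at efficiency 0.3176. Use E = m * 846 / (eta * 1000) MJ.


E = m * 846 / (eta * 1000)
= 1669.33 * 846 / (0.3176 * 1000)
= 4446.6410 MJ

4446.6410 MJ
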